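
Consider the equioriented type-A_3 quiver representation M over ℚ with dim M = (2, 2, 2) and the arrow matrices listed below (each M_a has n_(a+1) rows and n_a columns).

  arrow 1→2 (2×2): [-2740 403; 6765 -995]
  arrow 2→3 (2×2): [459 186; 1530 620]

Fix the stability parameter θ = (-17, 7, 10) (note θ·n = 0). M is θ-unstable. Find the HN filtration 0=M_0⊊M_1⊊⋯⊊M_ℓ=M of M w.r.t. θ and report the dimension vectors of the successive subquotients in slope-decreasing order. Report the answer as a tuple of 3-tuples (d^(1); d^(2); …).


Barcode: M ≅ I[1,2], I[1,3], I[3,3]. HN layers by μ_θ (3 steps, strictly decreasing):
  μ^(1)=10; μ^(2)=7; μ^(3)=-17

((0, 0, 2); (0, 2, 0); (2, 0, 0))


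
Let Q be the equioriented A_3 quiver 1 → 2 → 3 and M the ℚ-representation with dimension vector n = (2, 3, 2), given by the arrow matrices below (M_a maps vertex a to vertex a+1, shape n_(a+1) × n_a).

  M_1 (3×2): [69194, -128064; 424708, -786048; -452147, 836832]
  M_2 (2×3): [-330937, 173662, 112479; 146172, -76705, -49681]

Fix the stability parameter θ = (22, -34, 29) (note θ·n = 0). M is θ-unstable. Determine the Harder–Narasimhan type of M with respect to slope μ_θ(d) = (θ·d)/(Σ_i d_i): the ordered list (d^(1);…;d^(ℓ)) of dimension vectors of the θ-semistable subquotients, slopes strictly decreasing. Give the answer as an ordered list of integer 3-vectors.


Barcode: M ≅ I[1,1], I[1,3], I[2,2], I[2,3]. HN layers by μ_θ (4 steps, strictly decreasing):
  μ^(1)=29; μ^(2)=22; μ^(3)=-6; μ^(4)=-34

((0, 0, 2); (1, 0, 0); (1, 1, 0); (0, 2, 0))


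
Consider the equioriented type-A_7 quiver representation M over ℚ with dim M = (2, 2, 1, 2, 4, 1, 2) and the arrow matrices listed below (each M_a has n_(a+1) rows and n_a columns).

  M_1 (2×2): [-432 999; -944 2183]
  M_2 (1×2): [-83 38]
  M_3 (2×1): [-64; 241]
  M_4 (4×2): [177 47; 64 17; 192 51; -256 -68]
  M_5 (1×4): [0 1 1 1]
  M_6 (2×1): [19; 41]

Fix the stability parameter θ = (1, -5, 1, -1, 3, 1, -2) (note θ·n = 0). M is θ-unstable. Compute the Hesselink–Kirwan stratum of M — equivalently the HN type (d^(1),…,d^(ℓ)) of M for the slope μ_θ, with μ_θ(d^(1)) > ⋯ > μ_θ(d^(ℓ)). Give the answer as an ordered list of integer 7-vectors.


Barcode: M ≅ I[1,1], I[1,5], I[2,2], I[4,5], I[5,5], I[5,7], I[7,7]. HN layers by μ_θ (7 steps, strictly decreasing):
  μ^(1)=3; μ^(2)=1; μ^(3)=2/3; μ^(4)=0; μ^(5)=-1; μ^(6)=-2; μ^(7)=-5

((0, 0, 0, 0, 3, 0, 0); (1, 0, 0, 0, 0, 0, 0); (0, 0, 0, 0, 1, 1, 1); (0, 0, 1, 1, 0, 0, 0); (0, 0, 0, 1, 0, 0, 0); (1, 1, 0, 0, 0, 0, 1); (0, 1, 0, 0, 0, 0, 0))


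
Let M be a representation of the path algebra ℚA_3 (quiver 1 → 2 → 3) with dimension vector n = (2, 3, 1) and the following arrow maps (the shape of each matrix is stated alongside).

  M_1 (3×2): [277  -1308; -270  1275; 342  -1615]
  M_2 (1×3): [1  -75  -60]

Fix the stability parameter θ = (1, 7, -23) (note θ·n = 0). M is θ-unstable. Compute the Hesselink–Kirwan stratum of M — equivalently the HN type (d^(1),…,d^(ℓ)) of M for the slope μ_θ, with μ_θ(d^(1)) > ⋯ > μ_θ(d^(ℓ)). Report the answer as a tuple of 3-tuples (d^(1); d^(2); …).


Interval decomposition of M: I[1,2], I[1,3], I[2,2].
HN type (ℓ=3): μ^(1)=7; μ^(2)=1; μ^(3)=-5

((0, 2, 0); (1, 0, 0); (1, 1, 1))


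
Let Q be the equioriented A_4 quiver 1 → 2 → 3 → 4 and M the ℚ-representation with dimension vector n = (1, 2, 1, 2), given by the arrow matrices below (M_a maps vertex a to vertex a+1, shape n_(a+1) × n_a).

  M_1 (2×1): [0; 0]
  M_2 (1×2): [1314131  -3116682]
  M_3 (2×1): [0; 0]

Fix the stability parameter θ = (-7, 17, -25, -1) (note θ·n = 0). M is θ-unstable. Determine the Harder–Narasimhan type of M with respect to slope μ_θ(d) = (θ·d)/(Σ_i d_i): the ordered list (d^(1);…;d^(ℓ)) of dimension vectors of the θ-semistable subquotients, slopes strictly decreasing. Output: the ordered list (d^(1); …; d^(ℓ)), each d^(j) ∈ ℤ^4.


Barcode: M ≅ I[1,1], I[2,2], I[2,3], I[4,4]^2. HN layers by μ_θ (4 steps, strictly decreasing):
  μ^(1)=17; μ^(2)=-1; μ^(3)=-4; μ^(4)=-7

((0, 1, 0, 0); (0, 0, 0, 2); (0, 1, 1, 0); (1, 0, 0, 0))


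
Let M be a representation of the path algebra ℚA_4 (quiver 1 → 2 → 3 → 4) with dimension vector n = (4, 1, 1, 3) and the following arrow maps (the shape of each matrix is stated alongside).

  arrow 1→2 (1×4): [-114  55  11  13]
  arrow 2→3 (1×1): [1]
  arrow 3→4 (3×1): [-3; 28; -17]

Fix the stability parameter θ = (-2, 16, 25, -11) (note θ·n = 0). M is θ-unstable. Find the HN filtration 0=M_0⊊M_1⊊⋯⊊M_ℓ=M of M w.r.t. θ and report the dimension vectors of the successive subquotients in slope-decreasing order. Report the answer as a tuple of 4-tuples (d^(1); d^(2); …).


Via rank(M_{q-1}∘⋯∘M_p): M ≅ I[1,1]^3, I[1,4], I[4,4]^2.
μ_θ-semistable layers: μ^(1)=10; μ^(2)=-2; μ^(3)=-11

((0, 1, 1, 1); (4, 0, 0, 0); (0, 0, 0, 2))


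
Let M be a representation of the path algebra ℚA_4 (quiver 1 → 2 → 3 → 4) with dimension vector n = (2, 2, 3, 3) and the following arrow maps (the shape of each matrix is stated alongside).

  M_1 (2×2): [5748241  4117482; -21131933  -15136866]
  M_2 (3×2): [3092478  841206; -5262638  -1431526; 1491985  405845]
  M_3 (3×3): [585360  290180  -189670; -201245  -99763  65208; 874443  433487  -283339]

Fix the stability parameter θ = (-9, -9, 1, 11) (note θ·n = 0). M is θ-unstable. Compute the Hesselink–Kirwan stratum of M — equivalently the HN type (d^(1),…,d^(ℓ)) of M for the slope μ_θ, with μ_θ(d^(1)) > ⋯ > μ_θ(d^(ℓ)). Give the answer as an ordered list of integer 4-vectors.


Barcode: M ≅ I[1,1], I[1,2], I[2,4], I[3,3], I[3,4], I[4,4]. HN layers by μ_θ (3 steps, strictly decreasing):
  μ^(1)=11; μ^(2)=1; μ^(3)=-9

((0, 0, 0, 3); (0, 0, 3, 0); (2, 2, 0, 0))


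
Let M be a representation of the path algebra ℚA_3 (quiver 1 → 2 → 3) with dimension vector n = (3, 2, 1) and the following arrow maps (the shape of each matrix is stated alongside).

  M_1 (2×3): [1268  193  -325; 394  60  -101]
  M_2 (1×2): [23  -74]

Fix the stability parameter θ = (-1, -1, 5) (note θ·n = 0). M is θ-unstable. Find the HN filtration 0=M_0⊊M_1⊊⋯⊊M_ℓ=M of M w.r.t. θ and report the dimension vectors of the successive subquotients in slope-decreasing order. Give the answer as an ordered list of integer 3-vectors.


Barcode: M ≅ I[1,1], I[1,2], I[1,3]. HN layers by μ_θ (2 steps, strictly decreasing):
  μ^(1)=5; μ^(2)=-1

((0, 0, 1); (3, 2, 0))


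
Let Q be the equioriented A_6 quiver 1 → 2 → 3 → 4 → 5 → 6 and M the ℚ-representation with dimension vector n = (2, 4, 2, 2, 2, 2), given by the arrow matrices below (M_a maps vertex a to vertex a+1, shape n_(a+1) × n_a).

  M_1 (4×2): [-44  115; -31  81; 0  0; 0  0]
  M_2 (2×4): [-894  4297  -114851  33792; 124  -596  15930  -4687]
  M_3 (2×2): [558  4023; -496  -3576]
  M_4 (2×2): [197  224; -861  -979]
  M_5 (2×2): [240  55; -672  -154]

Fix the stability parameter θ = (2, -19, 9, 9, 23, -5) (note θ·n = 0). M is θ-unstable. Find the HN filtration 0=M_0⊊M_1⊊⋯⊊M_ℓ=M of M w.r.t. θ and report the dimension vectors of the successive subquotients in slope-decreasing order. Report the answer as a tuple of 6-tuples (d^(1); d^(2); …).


Barcode: M ≅ I[1,3], I[1,6], I[2,2]^2, I[4,5], I[6,6]. HN layers by μ_θ (5 steps, strictly decreasing):
  μ^(1)=23; μ^(2)=9; μ^(3)=-5; μ^(4)=-17/2; μ^(5)=-19

((0, 0, 0, 0, 1, 0); (0, 0, 2, 2, 1, 1); (0, 0, 0, 0, 0, 1); (2, 2, 0, 0, 0, 0); (0, 2, 0, 0, 0, 0))


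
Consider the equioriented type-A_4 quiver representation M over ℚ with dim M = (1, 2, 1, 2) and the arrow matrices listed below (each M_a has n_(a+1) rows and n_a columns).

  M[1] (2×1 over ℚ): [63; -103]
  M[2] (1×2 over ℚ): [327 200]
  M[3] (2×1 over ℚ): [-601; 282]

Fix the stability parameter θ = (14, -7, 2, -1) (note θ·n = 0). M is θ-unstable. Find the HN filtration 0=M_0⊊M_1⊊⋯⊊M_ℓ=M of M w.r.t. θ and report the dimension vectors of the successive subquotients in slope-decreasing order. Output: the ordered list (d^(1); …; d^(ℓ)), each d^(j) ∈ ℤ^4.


Barcode: M ≅ I[1,4], I[2,2], I[4,4]. HN layers by μ_θ (3 steps, strictly decreasing):
  μ^(1)=2; μ^(2)=-1; μ^(3)=-7

((1, 1, 1, 1); (0, 0, 0, 1); (0, 1, 0, 0))


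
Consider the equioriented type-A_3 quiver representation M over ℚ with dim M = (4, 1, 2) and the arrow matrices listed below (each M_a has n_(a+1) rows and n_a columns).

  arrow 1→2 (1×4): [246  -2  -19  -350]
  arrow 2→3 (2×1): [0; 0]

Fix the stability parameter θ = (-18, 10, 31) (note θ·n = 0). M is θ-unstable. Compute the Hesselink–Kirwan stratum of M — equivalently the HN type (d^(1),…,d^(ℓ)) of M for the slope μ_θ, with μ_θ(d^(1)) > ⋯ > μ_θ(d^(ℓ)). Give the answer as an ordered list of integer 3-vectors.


Via rank(M_{q-1}∘⋯∘M_p): M ≅ I[1,1]^3, I[1,2], I[3,3]^2.
μ_θ-semistable layers: μ^(1)=31; μ^(2)=10; μ^(3)=-18

((0, 0, 2); (0, 1, 0); (4, 0, 0))


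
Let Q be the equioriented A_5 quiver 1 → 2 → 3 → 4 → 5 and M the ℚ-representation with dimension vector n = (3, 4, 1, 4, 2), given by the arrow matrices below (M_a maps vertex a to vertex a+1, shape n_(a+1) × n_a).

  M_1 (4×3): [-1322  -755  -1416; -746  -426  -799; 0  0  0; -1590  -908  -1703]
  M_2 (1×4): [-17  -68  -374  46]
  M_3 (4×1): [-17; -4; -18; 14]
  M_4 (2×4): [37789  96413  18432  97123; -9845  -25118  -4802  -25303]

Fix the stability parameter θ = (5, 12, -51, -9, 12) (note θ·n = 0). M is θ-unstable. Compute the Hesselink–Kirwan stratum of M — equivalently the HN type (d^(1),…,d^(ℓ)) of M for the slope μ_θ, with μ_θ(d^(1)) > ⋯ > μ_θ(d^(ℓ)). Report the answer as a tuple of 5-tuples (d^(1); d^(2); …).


Interval decomposition of M: I[1,1], I[1,2], I[1,5], I[2,2]^2, I[4,4]^2, I[4,5].
HN type (ℓ=4): μ^(1)=12; μ^(2)=5; μ^(3)=-9; μ^(4)=-34/3

((0, 3, 0, 0, 2); (2, 0, 0, 0, 0); (0, 0, 0, 4, 0); (1, 1, 1, 0, 0))


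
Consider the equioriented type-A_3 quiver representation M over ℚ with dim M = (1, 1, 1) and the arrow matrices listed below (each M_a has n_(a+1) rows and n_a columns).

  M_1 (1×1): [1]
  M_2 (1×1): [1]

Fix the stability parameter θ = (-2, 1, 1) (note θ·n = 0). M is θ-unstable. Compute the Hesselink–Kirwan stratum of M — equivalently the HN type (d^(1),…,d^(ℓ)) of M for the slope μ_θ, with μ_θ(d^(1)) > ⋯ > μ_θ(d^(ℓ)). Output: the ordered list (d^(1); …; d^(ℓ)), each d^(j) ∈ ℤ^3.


Interval decomposition of M: I[1,3].
HN type (ℓ=2): μ^(1)=1; μ^(2)=-2

((0, 1, 1); (1, 0, 0))


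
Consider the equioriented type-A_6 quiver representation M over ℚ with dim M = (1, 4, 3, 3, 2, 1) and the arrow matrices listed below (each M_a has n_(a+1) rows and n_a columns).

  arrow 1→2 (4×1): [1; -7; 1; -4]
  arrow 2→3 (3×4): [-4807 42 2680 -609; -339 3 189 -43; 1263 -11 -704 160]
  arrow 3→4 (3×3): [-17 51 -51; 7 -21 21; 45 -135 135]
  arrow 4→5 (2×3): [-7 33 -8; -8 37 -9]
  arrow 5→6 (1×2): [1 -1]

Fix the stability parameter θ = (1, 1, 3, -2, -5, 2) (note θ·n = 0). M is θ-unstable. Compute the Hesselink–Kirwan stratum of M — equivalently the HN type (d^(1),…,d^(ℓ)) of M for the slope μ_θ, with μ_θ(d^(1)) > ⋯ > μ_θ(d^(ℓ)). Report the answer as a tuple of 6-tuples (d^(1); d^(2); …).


Barcode: M ≅ I[1,3], I[2,2], I[2,3], I[2,5], I[4,4], I[4,6]. HN layers by μ_θ (6 steps, strictly decreasing):
  μ^(1)=3; μ^(2)=2; μ^(3)=1; μ^(4)=-3/4; μ^(5)=-2; μ^(6)=-7/2

((0, 0, 2, 0, 0, 0); (0, 0, 0, 0, 0, 1); (1, 3, 0, 0, 0, 0); (0, 1, 1, 1, 1, 0); (0, 0, 0, 1, 0, 0); (0, 0, 0, 1, 1, 0))


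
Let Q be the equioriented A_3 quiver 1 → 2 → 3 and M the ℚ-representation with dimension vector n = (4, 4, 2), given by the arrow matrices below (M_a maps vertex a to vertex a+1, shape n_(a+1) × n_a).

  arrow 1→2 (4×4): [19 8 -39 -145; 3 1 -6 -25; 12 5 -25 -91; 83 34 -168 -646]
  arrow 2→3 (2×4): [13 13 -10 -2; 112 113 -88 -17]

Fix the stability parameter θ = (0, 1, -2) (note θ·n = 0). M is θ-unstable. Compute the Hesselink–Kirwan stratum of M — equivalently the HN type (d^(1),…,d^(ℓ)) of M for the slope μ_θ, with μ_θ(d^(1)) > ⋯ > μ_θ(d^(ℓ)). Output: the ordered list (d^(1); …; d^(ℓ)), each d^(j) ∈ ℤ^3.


Interval decomposition of M: I[1,2]^2, I[1,3]^2.
HN type (ℓ=3): μ^(1)=1; μ^(2)=0; μ^(3)=-1/3

((0, 2, 0); (2, 0, 0); (2, 2, 2))


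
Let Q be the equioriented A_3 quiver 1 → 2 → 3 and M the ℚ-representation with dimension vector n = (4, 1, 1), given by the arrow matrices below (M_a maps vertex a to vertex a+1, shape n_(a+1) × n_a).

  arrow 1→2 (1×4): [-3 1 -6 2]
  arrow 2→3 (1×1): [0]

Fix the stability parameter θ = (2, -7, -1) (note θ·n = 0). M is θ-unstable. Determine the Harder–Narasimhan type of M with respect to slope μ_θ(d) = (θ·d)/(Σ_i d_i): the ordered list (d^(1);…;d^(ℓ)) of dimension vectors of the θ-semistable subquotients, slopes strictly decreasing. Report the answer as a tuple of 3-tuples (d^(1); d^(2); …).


Interval decomposition of M: I[1,1]^3, I[1,2], I[3,3].
HN type (ℓ=3): μ^(1)=2; μ^(2)=-1; μ^(3)=-5/2

((3, 0, 0); (0, 0, 1); (1, 1, 0))


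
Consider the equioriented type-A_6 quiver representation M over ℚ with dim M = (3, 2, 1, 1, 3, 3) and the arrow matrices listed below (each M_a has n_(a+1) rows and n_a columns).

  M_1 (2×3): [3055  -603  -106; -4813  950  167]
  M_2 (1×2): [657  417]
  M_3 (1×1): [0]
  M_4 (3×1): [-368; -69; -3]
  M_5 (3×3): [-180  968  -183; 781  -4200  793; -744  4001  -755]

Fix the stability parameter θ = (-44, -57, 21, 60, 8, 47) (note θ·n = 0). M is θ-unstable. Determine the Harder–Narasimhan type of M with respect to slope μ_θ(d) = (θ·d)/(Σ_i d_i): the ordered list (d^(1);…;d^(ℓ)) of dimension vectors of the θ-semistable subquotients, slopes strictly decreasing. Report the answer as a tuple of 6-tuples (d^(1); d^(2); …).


Interval decomposition of M: I[1,1], I[1,2], I[1,3], I[4,6], I[5,6]^2.
HN type (ℓ=6): μ^(1)=47; μ^(2)=34; μ^(3)=21; μ^(4)=8; μ^(5)=-44; μ^(6)=-101/2

((0, 0, 0, 0, 0, 3); (0, 0, 0, 1, 1, 0); (0, 0, 1, 0, 0, 0); (0, 0, 0, 0, 2, 0); (1, 0, 0, 0, 0, 0); (2, 2, 0, 0, 0, 0))


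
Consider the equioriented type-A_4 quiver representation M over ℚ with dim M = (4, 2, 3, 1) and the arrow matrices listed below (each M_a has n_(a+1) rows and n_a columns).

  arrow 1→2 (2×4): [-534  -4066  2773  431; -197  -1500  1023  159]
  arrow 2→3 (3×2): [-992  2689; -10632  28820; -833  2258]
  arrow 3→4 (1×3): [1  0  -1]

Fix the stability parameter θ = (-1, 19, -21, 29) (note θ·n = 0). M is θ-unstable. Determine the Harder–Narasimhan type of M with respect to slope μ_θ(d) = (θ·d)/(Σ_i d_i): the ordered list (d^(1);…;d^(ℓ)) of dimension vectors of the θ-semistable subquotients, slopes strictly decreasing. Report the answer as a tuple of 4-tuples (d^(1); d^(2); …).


Barcode: M ≅ I[1,1]^2, I[1,3], I[1,4], I[3,3]. HN layers by μ_θ (3 steps, strictly decreasing):
  μ^(1)=29; μ^(2)=-1; μ^(3)=-21

((0, 0, 0, 1); (4, 2, 2, 0); (0, 0, 1, 0))


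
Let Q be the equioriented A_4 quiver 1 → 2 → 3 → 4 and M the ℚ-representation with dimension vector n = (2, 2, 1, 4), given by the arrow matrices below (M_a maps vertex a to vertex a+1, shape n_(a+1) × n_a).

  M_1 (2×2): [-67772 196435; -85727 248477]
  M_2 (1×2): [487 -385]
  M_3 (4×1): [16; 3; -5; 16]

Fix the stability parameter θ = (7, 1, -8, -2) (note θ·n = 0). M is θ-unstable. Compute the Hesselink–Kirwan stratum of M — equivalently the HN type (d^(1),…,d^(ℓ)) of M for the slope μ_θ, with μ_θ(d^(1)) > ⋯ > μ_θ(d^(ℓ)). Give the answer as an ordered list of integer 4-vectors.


Via rank(M_{q-1}∘⋯∘M_p): M ≅ I[1,2], I[1,4], I[4,4]^3.
μ_θ-semistable layers: μ^(1)=4; μ^(2)=-1/2; μ^(3)=-2

((1, 1, 0, 0); (1, 1, 1, 1); (0, 0, 0, 3))


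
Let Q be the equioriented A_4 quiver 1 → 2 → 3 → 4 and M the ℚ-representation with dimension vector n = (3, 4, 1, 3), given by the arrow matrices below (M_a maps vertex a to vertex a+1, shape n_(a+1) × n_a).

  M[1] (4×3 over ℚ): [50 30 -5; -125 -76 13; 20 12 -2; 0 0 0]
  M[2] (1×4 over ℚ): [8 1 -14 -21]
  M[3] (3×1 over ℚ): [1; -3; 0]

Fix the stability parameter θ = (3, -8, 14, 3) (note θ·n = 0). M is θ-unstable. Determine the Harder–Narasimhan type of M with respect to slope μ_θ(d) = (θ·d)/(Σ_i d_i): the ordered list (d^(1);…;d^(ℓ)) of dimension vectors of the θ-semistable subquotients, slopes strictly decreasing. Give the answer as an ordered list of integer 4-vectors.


Barcode: M ≅ I[1,1], I[1,2], I[1,4], I[2,2]^2, I[4,4]^2. HN layers by μ_θ (4 steps, strictly decreasing):
  μ^(1)=17/2; μ^(2)=3; μ^(3)=-5/2; μ^(4)=-8

((0, 0, 1, 1); (1, 0, 0, 2); (2, 2, 0, 0); (0, 2, 0, 0))


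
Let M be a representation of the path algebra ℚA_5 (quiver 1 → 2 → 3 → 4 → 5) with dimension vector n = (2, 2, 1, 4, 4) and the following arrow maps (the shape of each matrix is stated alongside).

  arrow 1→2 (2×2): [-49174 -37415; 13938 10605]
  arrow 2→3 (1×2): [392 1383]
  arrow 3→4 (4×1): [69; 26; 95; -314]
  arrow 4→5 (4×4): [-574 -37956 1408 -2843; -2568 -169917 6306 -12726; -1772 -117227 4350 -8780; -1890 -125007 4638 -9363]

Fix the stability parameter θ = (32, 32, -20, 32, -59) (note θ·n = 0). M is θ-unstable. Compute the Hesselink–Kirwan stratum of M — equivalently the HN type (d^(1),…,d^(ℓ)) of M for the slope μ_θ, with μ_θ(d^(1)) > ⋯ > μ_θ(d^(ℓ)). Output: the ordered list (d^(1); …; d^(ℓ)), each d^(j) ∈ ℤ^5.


Via rank(M_{q-1}∘⋯∘M_p): M ≅ I[1,1], I[1,4], I[2,2], I[4,4], I[4,5]^2, I[5,5]^2.
μ_θ-semistable layers: μ^(1)=32; μ^(2)=44/3; μ^(3)=-27/2; μ^(4)=-59

((1, 1, 0, 2, 0); (1, 1, 1, 0, 0); (0, 0, 0, 2, 2); (0, 0, 0, 0, 2))


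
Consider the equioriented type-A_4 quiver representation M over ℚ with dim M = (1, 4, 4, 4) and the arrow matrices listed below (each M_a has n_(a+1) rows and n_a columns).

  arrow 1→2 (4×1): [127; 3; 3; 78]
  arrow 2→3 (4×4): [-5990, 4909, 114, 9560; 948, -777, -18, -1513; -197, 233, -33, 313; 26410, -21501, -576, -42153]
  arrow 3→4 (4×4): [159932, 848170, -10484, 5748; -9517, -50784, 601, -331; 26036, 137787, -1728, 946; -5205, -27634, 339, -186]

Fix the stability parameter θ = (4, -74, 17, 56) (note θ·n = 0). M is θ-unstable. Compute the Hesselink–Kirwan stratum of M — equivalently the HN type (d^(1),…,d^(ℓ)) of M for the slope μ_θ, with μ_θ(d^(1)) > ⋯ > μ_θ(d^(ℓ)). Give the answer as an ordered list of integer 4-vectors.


Interval decomposition of M: I[1,4], I[2,2], I[2,4]^2, I[3,4].
HN type (ℓ=4): μ^(1)=56; μ^(2)=17; μ^(3)=-35; μ^(4)=-74

((0, 0, 0, 4); (0, 0, 4, 0); (1, 1, 0, 0); (0, 3, 0, 0))


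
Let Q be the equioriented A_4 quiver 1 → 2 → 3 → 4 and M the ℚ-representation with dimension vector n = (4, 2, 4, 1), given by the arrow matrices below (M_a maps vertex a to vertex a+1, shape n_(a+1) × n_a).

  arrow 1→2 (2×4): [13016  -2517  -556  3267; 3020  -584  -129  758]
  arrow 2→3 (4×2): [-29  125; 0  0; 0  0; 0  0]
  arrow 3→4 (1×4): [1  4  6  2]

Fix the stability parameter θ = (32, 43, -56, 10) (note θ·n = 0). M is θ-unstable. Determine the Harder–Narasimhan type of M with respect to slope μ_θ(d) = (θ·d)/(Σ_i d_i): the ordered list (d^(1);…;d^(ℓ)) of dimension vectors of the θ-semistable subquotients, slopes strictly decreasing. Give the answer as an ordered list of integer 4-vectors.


Barcode: M ≅ I[1,1]^2, I[1,2], I[1,4], I[3,3]^3. HN layers by μ_θ (5 steps, strictly decreasing):
  μ^(1)=43; μ^(2)=32; μ^(3)=10; μ^(4)=19/3; μ^(5)=-56

((0, 1, 0, 0); (3, 0, 0, 0); (0, 0, 0, 1); (1, 1, 1, 0); (0, 0, 3, 0))


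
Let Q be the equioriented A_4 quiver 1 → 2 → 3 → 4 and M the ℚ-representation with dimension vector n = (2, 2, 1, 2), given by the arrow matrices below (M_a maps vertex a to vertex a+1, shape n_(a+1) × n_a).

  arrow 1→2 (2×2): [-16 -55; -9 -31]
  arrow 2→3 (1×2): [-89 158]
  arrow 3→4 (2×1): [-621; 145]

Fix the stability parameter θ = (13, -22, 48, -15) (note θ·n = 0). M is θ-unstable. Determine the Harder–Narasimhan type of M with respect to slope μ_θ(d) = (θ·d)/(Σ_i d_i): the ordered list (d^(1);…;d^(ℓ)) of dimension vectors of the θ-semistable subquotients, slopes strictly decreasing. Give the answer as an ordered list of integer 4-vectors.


Barcode: M ≅ I[1,2], I[1,4], I[4,4]. HN layers by μ_θ (3 steps, strictly decreasing):
  μ^(1)=33/2; μ^(2)=-9/2; μ^(3)=-15

((0, 0, 1, 1); (2, 2, 0, 0); (0, 0, 0, 1))


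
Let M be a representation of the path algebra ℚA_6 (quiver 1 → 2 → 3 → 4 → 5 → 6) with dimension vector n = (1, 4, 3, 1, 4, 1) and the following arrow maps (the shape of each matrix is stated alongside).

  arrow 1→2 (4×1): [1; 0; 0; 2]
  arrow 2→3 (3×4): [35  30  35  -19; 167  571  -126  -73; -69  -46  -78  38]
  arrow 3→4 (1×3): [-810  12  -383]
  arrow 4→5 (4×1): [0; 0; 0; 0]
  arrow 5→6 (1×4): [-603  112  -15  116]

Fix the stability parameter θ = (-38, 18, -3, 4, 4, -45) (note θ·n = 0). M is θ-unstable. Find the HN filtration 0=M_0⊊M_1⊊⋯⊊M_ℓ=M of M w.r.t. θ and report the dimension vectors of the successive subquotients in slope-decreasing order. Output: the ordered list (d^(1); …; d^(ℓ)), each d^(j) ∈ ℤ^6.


Interval decomposition of M: I[1,4], I[2,2], I[2,3]^2, I[5,5]^3, I[5,6].
HN type (ℓ=6): μ^(1)=18; μ^(2)=15/2; μ^(3)=19/3; μ^(4)=4; μ^(5)=-41/2; μ^(6)=-38

((0, 1, 0, 0, 0, 0); (0, 2, 2, 0, 0, 0); (0, 1, 1, 1, 0, 0); (0, 0, 0, 0, 3, 0); (0, 0, 0, 0, 1, 1); (1, 0, 0, 0, 0, 0))


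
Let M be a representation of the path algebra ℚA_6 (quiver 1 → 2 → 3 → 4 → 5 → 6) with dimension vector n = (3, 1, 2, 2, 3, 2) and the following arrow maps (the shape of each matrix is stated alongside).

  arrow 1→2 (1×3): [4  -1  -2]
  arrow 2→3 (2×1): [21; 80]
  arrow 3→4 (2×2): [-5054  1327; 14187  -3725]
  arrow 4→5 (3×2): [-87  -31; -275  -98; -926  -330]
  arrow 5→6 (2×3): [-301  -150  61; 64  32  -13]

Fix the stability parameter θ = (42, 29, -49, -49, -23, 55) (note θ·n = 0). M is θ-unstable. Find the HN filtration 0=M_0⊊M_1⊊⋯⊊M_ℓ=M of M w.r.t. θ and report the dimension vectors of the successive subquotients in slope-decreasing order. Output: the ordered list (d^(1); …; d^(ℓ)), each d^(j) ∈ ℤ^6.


Barcode: M ≅ I[1,1]^2, I[1,6], I[3,5], I[5,6]. HN layers by μ_θ (5 steps, strictly decreasing):
  μ^(1)=55; μ^(2)=42; μ^(3)=-10; μ^(4)=-23; μ^(5)=-49

((0, 0, 0, 0, 0, 2); (2, 0, 0, 0, 0, 0); (1, 1, 1, 1, 1, 0); (0, 0, 0, 0, 2, 0); (0, 0, 1, 1, 0, 0))


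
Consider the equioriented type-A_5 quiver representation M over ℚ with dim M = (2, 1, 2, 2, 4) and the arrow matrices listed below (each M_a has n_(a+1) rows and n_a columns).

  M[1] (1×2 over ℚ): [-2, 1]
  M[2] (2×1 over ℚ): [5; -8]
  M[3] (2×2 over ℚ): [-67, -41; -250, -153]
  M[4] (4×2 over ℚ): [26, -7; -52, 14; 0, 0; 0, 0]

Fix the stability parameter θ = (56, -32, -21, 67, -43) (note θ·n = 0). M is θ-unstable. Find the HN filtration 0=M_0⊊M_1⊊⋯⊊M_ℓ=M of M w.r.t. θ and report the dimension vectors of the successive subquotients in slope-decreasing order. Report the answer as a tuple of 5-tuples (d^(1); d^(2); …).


Interval decomposition of M: I[1,1], I[1,4], I[3,5], I[5,5]^3.
HN type (ℓ=6): μ^(1)=67; μ^(2)=56; μ^(3)=12; μ^(4)=1; μ^(5)=-21; μ^(6)=-43

((0, 0, 0, 1, 0); (1, 0, 0, 0, 0); (0, 0, 0, 1, 1); (1, 1, 1, 0, 0); (0, 0, 1, 0, 0); (0, 0, 0, 0, 3))


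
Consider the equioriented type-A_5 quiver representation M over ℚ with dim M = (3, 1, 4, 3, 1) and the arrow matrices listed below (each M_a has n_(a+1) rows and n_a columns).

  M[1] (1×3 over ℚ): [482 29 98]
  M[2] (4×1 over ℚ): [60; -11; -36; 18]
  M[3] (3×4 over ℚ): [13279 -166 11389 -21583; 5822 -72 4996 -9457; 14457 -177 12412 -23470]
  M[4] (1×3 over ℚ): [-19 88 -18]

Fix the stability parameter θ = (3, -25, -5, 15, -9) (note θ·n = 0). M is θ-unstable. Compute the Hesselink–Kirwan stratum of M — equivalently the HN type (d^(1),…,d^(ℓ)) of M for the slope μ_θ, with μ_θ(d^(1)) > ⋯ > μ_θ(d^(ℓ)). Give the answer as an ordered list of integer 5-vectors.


Via rank(M_{q-1}∘⋯∘M_p): M ≅ I[1,1]^2, I[1,5], I[3,3], I[3,4]^2.
μ_θ-semistable layers: μ^(1)=15; μ^(2)=3; μ^(3)=-5; μ^(4)=-11

((0, 0, 0, 2, 0); (2, 0, 0, 1, 1); (0, 0, 4, 0, 0); (1, 1, 0, 0, 0))


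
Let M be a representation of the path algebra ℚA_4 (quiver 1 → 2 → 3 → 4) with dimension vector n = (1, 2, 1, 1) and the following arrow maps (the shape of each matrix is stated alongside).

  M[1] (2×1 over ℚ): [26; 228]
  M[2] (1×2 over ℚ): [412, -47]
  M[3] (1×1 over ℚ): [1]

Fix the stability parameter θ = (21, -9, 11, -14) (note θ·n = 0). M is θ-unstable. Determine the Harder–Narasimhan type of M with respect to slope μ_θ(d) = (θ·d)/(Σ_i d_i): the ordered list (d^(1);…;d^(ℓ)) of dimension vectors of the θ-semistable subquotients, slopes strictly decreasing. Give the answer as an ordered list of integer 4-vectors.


Barcode: M ≅ I[1,4], I[2,2]. HN layers by μ_θ (2 steps, strictly decreasing):
  μ^(1)=9/4; μ^(2)=-9

((1, 1, 1, 1); (0, 1, 0, 0))


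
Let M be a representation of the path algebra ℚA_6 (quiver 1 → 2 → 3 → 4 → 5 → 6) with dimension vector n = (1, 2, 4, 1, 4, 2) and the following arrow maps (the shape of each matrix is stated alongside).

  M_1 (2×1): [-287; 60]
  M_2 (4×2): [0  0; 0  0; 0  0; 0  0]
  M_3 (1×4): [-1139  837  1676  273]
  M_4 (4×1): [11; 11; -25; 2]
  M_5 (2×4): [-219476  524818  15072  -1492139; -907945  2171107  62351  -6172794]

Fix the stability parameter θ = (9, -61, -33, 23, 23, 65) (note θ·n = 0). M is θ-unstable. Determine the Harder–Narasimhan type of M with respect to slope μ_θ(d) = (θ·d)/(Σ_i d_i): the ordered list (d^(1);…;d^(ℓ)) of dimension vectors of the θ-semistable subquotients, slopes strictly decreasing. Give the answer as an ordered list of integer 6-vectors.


Barcode: M ≅ I[1,2], I[2,2], I[3,3]^3, I[3,6], I[5,5]^2, I[5,6]. HN layers by μ_θ (5 steps, strictly decreasing):
  μ^(1)=65; μ^(2)=23; μ^(3)=-26; μ^(4)=-33; μ^(5)=-61

((0, 0, 0, 0, 0, 2); (0, 0, 0, 1, 4, 0); (1, 1, 0, 0, 0, 0); (0, 0, 4, 0, 0, 0); (0, 1, 0, 0, 0, 0))


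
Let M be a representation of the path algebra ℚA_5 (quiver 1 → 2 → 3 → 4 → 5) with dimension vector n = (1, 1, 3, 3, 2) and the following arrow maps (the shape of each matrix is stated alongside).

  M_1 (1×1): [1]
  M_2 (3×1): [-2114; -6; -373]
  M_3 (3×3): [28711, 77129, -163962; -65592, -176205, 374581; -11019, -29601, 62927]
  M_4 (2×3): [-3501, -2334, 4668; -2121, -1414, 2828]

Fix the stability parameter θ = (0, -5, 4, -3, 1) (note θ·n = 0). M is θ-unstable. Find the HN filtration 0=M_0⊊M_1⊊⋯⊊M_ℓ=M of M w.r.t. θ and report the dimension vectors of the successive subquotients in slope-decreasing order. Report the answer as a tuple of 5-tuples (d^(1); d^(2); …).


Interval decomposition of M: I[1,4], I[3,4], I[3,5], I[5,5].
HN type (ℓ=3): μ^(1)=1; μ^(2)=1/2; μ^(3)=-5/2

((0, 0, 0, 0, 2); (0, 0, 3, 3, 0); (1, 1, 0, 0, 0))


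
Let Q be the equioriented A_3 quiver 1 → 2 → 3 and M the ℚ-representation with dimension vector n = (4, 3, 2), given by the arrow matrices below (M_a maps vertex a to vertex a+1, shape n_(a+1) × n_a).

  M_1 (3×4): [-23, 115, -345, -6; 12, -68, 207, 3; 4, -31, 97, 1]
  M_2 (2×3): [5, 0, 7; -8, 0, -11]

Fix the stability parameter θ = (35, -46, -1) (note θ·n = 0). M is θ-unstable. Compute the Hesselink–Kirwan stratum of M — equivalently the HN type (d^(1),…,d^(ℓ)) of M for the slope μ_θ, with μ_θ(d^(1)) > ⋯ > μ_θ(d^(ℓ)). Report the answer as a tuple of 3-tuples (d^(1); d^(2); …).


Barcode: M ≅ I[1,1], I[1,2], I[1,3]^2. HN layers by μ_θ (3 steps, strictly decreasing):
  μ^(1)=35; μ^(2)=-1; μ^(3)=-11/2

((1, 0, 0); (0, 0, 2); (3, 3, 0))


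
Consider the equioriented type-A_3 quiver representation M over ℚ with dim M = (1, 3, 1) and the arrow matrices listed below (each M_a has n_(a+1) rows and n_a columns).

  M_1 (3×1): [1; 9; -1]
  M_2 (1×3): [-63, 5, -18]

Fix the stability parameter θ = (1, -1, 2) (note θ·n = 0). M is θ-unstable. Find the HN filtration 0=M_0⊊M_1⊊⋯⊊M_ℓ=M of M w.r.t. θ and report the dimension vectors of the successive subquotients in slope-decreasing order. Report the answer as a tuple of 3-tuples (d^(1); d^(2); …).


Via rank(M_{q-1}∘⋯∘M_p): M ≅ I[1,2], I[2,2], I[2,3].
μ_θ-semistable layers: μ^(1)=2; μ^(2)=0; μ^(3)=-1

((0, 0, 1); (1, 1, 0); (0, 2, 0))


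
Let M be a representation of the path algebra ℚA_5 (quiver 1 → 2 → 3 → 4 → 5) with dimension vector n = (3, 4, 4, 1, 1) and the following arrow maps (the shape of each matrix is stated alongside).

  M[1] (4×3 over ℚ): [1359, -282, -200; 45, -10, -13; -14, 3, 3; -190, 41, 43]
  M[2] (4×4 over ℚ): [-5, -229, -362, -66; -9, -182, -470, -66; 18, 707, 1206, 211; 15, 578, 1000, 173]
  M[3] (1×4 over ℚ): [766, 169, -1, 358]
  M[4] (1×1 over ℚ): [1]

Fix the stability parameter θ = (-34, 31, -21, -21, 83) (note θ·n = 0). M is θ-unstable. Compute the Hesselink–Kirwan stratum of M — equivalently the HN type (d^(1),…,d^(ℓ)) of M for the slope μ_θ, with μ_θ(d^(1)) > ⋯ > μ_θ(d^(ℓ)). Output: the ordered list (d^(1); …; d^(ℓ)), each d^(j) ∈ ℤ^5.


Barcode: M ≅ I[1,3]^2, I[1,5], I[2,2], I[3,3]. HN layers by μ_θ (6 steps, strictly decreasing):
  μ^(1)=83; μ^(2)=31; μ^(3)=5; μ^(4)=-11/3; μ^(5)=-21; μ^(6)=-34

((0, 0, 0, 0, 1); (0, 1, 0, 0, 0); (0, 2, 2, 0, 0); (0, 1, 1, 1, 0); (0, 0, 1, 0, 0); (3, 0, 0, 0, 0))


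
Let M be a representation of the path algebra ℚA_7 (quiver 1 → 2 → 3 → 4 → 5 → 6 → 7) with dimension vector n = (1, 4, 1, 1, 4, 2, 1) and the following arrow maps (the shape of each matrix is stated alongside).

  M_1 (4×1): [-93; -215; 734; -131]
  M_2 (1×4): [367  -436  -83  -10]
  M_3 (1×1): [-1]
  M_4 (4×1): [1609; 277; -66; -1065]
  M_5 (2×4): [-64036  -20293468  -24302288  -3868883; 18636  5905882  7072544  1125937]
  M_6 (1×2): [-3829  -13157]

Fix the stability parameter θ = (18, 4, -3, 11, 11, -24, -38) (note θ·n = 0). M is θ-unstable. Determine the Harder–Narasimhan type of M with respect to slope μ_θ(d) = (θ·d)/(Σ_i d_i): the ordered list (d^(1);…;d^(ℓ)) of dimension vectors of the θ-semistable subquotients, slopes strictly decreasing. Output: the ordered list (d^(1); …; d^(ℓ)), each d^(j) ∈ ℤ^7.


Via rank(M_{q-1}∘⋯∘M_p): M ≅ I[1,6], I[2,2]^3, I[5,5]^2, I[5,7].
μ_θ-semistable layers: μ^(1)=11; μ^(2)=4; μ^(3)=17/6; μ^(4)=-17

((0, 0, 0, 0, 2, 0, 0); (0, 3, 0, 0, 0, 0, 0); (1, 1, 1, 1, 1, 1, 0); (0, 0, 0, 0, 1, 1, 1))


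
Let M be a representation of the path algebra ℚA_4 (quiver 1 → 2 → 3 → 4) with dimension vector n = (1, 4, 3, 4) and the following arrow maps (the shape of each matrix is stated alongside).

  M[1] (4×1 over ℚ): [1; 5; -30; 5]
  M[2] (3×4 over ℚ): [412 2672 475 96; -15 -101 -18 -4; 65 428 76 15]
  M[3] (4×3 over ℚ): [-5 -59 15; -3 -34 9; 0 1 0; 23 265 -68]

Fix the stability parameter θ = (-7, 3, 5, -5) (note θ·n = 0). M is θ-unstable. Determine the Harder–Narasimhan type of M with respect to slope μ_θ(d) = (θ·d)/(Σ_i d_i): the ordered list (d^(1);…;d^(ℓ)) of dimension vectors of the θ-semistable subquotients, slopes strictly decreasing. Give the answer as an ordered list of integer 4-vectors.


Via rank(M_{q-1}∘⋯∘M_p): M ≅ I[1,4], I[2,2], I[2,4]^2, I[4,4].
μ_θ-semistable layers: μ^(1)=3; μ^(2)=1; μ^(3)=-5; μ^(4)=-7

((0, 1, 0, 0); (0, 3, 3, 3); (0, 0, 0, 1); (1, 0, 0, 0))


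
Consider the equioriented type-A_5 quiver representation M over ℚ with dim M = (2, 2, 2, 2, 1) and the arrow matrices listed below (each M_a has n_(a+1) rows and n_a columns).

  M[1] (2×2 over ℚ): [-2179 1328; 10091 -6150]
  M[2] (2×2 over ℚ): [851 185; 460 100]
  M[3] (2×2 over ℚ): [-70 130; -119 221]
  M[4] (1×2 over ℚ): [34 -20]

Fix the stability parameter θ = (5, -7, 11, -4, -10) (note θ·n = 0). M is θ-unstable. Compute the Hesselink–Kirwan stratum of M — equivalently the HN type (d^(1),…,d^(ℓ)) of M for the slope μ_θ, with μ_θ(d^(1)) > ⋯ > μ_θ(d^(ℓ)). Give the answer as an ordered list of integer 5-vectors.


Interval decomposition of M: I[1,2], I[1,4], I[3,3], I[4,5].
HN type (ℓ=4): μ^(1)=11; μ^(2)=7/2; μ^(3)=-1; μ^(4)=-7

((0, 0, 1, 0, 0); (0, 0, 1, 1, 0); (2, 2, 0, 0, 0); (0, 0, 0, 1, 1))


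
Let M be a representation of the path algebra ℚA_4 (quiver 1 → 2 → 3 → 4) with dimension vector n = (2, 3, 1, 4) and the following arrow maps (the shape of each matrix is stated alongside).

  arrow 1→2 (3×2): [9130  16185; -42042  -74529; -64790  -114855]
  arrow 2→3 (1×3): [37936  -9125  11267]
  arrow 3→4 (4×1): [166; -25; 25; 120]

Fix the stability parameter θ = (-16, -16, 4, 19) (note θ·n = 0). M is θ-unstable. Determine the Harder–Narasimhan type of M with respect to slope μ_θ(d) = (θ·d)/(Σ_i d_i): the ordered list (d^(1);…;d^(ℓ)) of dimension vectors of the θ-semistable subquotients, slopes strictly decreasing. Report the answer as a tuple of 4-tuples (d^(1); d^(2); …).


Barcode: M ≅ I[1,1], I[1,2], I[2,2], I[2,4], I[4,4]^3. HN layers by μ_θ (3 steps, strictly decreasing):
  μ^(1)=19; μ^(2)=4; μ^(3)=-16

((0, 0, 0, 4); (0, 0, 1, 0); (2, 3, 0, 0))


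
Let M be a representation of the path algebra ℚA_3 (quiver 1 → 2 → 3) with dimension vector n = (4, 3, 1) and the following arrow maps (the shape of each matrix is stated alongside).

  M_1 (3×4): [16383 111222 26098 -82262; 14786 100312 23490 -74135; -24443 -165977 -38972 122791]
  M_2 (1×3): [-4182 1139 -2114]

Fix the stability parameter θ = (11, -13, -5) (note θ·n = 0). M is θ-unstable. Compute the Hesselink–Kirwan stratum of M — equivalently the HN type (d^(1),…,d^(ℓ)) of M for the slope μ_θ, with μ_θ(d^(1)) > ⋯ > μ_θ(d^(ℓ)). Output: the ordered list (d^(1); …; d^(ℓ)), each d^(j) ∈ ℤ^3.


Interval decomposition of M: I[1,1], I[1,2]^2, I[1,3].
HN type (ℓ=3): μ^(1)=11; μ^(2)=-1; μ^(3)=-7/3

((1, 0, 0); (2, 2, 0); (1, 1, 1))


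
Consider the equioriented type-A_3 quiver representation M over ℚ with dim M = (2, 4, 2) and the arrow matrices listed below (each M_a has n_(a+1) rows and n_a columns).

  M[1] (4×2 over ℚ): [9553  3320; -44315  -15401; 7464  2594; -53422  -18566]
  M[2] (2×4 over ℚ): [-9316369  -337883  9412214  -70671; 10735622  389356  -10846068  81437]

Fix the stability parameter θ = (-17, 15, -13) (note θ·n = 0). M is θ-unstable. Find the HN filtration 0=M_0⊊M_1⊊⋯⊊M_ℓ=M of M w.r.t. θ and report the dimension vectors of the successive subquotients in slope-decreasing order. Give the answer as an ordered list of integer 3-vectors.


Via rank(M_{q-1}∘⋯∘M_p): M ≅ I[1,2], I[1,3], I[2,2], I[2,3].
μ_θ-semistable layers: μ^(1)=15; μ^(2)=1; μ^(3)=-17

((0, 2, 0); (0, 2, 2); (2, 0, 0))


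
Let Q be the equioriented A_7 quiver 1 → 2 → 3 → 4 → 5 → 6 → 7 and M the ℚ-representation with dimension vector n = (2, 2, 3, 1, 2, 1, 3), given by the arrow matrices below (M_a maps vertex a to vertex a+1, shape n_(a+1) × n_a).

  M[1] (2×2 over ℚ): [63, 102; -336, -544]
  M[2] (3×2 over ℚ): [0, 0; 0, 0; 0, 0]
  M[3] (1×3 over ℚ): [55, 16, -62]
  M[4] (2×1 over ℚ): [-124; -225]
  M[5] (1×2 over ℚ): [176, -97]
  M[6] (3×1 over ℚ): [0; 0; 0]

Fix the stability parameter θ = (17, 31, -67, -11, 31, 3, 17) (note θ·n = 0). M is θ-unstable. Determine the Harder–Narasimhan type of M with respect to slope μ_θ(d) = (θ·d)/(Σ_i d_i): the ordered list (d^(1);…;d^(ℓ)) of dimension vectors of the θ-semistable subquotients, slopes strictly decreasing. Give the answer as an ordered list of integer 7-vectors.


Via rank(M_{q-1}∘⋯∘M_p): M ≅ I[1,1], I[1,2], I[2,2], I[3,3]^2, I[3,6], I[5,5], I[7,7]^3.
μ_θ-semistable layers: μ^(1)=31; μ^(2)=17; μ^(3)=-11; μ^(4)=-67

((0, 2, 0, 0, 1, 0, 0); (2, 0, 0, 0, 1, 1, 3); (0, 0, 0, 1, 0, 0, 0); (0, 0, 3, 0, 0, 0, 0))


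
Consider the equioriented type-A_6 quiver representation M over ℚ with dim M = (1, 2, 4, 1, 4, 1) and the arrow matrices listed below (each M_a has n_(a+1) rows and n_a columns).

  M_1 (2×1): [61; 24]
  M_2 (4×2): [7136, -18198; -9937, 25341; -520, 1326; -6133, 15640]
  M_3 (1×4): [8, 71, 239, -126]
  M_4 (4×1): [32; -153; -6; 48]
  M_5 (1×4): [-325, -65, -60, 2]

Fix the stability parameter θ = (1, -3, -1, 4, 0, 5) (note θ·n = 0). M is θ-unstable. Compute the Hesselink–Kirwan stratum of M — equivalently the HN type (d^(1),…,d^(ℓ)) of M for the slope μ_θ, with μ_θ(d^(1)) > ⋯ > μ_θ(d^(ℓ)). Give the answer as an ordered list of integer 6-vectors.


Via rank(M_{q-1}∘⋯∘M_p): M ≅ I[1,6], I[2,3], I[3,3]^2, I[5,5]^3.
μ_θ-semistable layers: μ^(1)=5; μ^(2)=2; μ^(3)=0; μ^(4)=-1; μ^(5)=-3

((0, 0, 0, 0, 0, 1); (0, 0, 0, 1, 1, 0); (0, 0, 0, 0, 3, 0); (1, 1, 4, 0, 0, 0); (0, 1, 0, 0, 0, 0))


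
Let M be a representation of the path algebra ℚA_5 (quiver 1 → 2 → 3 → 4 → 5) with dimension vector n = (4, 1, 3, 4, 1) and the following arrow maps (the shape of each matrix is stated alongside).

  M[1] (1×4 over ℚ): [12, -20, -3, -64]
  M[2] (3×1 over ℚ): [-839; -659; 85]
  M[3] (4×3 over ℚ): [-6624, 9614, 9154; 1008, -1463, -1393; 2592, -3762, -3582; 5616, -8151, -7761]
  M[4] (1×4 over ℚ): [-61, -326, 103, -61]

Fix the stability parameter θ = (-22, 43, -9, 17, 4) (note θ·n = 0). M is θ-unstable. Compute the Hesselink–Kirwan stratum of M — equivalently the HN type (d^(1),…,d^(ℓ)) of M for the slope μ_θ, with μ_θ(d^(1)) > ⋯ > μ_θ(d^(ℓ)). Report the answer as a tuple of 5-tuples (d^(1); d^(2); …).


Via rank(M_{q-1}∘⋯∘M_p): M ≅ I[1,1]^3, I[1,3], I[3,3], I[3,5], I[4,4]^3.
μ_θ-semistable layers: μ^(1)=17; μ^(2)=21/2; μ^(3)=-9; μ^(4)=-22

((0, 1, 1, 3, 0); (0, 0, 0, 1, 1); (0, 0, 2, 0, 0); (4, 0, 0, 0, 0))


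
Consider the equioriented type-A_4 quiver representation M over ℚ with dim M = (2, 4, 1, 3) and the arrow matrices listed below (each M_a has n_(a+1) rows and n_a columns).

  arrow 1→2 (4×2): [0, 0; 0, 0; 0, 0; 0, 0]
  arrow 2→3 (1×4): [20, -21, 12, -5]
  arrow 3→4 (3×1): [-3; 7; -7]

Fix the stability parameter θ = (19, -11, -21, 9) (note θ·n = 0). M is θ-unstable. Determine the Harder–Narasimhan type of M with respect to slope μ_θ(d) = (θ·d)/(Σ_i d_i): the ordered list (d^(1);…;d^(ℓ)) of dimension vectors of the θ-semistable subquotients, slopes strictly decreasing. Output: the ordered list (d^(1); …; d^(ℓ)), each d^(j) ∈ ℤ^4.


Via rank(M_{q-1}∘⋯∘M_p): M ≅ I[1,1]^2, I[2,2]^3, I[2,4], I[4,4]^2.
μ_θ-semistable layers: μ^(1)=19; μ^(2)=9; μ^(3)=-11; μ^(4)=-16

((2, 0, 0, 0); (0, 0, 0, 3); (0, 3, 0, 0); (0, 1, 1, 0))


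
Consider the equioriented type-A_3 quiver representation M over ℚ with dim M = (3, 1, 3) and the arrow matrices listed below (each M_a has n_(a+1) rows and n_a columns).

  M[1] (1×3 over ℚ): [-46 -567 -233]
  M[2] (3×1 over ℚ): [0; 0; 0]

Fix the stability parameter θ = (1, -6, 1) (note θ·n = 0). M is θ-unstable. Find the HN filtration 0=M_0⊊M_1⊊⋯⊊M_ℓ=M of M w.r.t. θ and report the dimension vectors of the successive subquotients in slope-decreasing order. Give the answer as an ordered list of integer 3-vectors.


Via rank(M_{q-1}∘⋯∘M_p): M ≅ I[1,1]^2, I[1,2], I[3,3]^3.
μ_θ-semistable layers: μ^(1)=1; μ^(2)=-5/2

((2, 0, 3); (1, 1, 0))


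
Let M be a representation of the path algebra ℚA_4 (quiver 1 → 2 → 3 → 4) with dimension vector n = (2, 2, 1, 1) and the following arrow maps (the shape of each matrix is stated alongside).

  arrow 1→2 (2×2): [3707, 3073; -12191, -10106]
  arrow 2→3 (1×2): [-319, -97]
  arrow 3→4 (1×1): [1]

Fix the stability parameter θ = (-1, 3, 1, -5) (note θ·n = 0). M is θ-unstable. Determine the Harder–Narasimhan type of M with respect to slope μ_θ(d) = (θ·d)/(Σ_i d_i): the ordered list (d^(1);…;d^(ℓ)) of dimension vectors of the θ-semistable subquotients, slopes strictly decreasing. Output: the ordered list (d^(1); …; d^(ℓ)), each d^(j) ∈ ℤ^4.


Interval decomposition of M: I[1,2], I[1,4].
HN type (ℓ=3): μ^(1)=3; μ^(2)=-1/3; μ^(3)=-1

((0, 1, 0, 0); (0, 1, 1, 1); (2, 0, 0, 0))
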